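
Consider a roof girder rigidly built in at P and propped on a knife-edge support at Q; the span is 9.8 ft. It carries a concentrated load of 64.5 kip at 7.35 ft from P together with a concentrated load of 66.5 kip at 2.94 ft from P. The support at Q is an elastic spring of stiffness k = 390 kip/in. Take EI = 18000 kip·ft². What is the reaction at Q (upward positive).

Choose R_Q as the redundant. The primary structure is the cantilever fixed at P.
Downward deflection at the released point Q due to the loads:
  point load 64.5 at a = 7.35: Pa²(3L − a)/(6EI) = 12805/EI
  point load 66.5 at a = 2.94: Pa²(3L − a)/(6EI) = 2535/EI
  δ_0 = 15340/EI
Tip deflection under a unit load at Q: L³/(3EI) = 313.7/EI.
With EI = 18000 kip·ft²: δ_0 = 0.85223 ft and δ_{QQ} = 0.017429 ft/kip.
Compatibility — the spring shortens by R_Q/k under the reaction it provides: δ_0 − R_Q·δ_{QQ} = R_Q/k. With 1/k = 1/(390×12) ft/kip = 0.000214 ft/kip, R_Q = δ_0 / (δ_{QQ} + 1/k) = 0.85223 / (0.017429 + 0.000214) = 48.3 kip.

R_Q = 48.3 kip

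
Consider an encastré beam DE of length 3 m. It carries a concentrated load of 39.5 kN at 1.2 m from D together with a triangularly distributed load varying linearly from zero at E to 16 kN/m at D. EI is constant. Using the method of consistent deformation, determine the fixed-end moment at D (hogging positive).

Take the two fixed-end moments M_D, M_E as redundants; the released structure is the simple span DE.
On the primary (simply-supported) span, the end slopes from the loading are:
  at D: point load 39.5 at a = 1.2: Pab(L + b)/(6LEI) = 22.75/EI
  at E: point load 39.5 at a = 1.2: Pab(L + a)/(6LEI) = 19.91/EI
  at D: triangular load, peak 16: w₀L³/(45EI) = 9.6/EI
  at E: triangular load, peak 16: 7w₀L³/(360EI) = 8.4/EI
  θ_D0 = 32.35/EI,  θ_E0 = 28.31/EI
Flexibility coefficients: a unit moment at one end gives L/(3EI) there and L/(6EI) at the far end, so f₁₁ = f₂₂ = 1/EI and f₁₂ = f₂₁ = 0.5/EI.
Compatibility — zero rotation at each built-in end:
  1 M_D + 0.5 M_E = 32.35
  0.5 M_D + 1 M_E = 28.31
Solving the pair gives M_D = 24.26 kN·m and M_E = 16.18 kN·m (hogging).

M_D = 24.26 kN·m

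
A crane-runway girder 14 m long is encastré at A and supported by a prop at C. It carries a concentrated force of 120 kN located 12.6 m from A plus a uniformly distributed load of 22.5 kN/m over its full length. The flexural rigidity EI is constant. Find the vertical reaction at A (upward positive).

Take the reaction at C as the redundant and release it; the primary structure is a cantilever fixed at A.
Primary-structure tip deflection at C by superposition:
  point load 120 at a = 12.6: Pa²(3L − a)/(6EI) = 93351/EI
  UDL 22.5: wL⁴/(8EI) = 108045/EI
  δ_0 = 201396/EI
Flexibility coefficient — unit upward force at C: δ_{CC} = L³/(3EI) = 914.7/EI.
The prop prevents deflection at C: R_C = δ_0/δ_{CC} = 201396/914.7 = 220.2 kN.
Vertical equilibrium: R_A = ΣP − R_C = 435 − 220.2 = 214.8 kN.

R_A = 214.8 kN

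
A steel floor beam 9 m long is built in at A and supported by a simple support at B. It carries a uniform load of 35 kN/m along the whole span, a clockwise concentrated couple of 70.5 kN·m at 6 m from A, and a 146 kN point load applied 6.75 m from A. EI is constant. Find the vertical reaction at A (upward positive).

Release the roller at B. Primary structure: cantilever fixed at A.
Free-end deflection of the primary structure under the applied loading (downward +):
  UDL 35: wL⁴/(8EI) = 28704/EI
  clockwise couple 70.5 at a = 6: M₀a(2L − a)/(2EI) = 2538/EI
  point load 146 at a = 6.75: Pa²(3L − a)/(6EI) = 22451/EI
  δ_0 = 53693/EI
Flexibility coefficient — unit upward force at B: δ_{BB} = L³/(3EI) = 243/EI.
The prop prevents deflection at B: R_B = δ_0/δ_{BB} = 53693/243 = 221 kN.
Vertical equilibrium: R_A = ΣP − R_B = 461 − 221 = 240 kN.

R_A = 240 kN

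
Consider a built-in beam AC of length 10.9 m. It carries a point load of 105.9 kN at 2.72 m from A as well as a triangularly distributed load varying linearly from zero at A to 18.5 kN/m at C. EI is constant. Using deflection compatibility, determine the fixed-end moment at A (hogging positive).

M_A = 235.5 kN·m

Take the two fixed-end moments M_A, M_C as redundants; the released structure is the simple span AC.
End rotations of the released simple span under the applied load (×1/EI):
  at A: point load 105.9 at a = 2.72: Pab(L + b)/(6LEI) = 687.4/EI
  at C: point load 105.9 at a = 2.72: Pab(L + a)/(6LEI) = 490.7/EI
  at A: triangular load, peak 18.5: 7w₀L³/(360EI) = 465.9/EI
  at C: triangular load, peak 18.5: w₀L³/(45EI) = 532.4/EI
  θ_A0 = 1153/EI,  θ_C0 = 1023/EI
Flexibility coefficients: a unit moment at one end gives L/(3EI) there and L/(6EI) at the far end, so f₁₁ = f₂₂ = 3.633/EI and f₁₂ = f₂₁ = 1.817/EI.
Compatibility — zero rotation at each built-in end:
  3.633 M_A + 1.817 M_C = 1153
  1.817 M_A + 3.633 M_C = 1023
Solving the pair gives M_A = 235.5 kN·m and M_C = 163.8 kN·m (hogging).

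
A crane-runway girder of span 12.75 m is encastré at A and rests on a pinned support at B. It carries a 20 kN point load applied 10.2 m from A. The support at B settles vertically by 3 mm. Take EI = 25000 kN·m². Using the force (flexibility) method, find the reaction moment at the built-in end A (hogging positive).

M_A = 25.86 kN·m

Choose R_B as the redundant. The primary structure is the cantilever fixed at A.
Primary-structure tip deflection at B by superposition:
  point load 20 at a = 10.2: Pa²(3L − a)/(6EI) = 9728/EI
Flexibility coefficient — unit upward force at B: δ_{BB} = L³/(3EI) = 690.9/EI.
With EI = 25000 kN·m²: δ_0 = 0.38911 m and δ_{BB} = 0.027636 m/kN.
Compatibility — the beam at B must follow the support down by 0.003 m: δ_0 − R_B·δ_{BB} = 0.003, so R_B = (0.38911 − 0.003)/0.027636 = 13.97 kN.
Moment equilibrium about A: M_A = Σ(load moments about A) − R_B·L = 204 − 13.97×12.75 = 25.86 kN·m.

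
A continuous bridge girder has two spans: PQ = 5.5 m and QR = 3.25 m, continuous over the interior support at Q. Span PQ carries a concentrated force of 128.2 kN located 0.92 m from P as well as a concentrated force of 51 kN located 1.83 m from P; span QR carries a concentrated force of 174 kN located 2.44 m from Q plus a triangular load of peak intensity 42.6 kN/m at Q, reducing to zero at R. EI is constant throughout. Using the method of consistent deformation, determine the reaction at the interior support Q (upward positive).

Insert a hinge at Q; M_Q is the redundant, and each span becomes simply supported.
Discontinuity in slope at Q on the released structure — sum the simple-span end rotations:
  span PQ: point load 128.2 at a = 0.92: Pab(L + a)/(6LEI) = 105.1/EI
  span PQ: point load 51 at a = 1.83: Pab(L + a)/(6LEI) = 76.08/EI
  span QR: point load 174 at a = 2.44: Pab(L + b)/(6LEI) = 71.6/EI
  span QR: triangular load, peak 42.6: w₀L³/(45EI) = 32.5/EI
  relative rotation θ_0 = (181.2 + 104.1)/EI = 285.3/EI
A unit hogging moment at Q produces rotation L₁/(3EI) + L₂/(3EI) = 2.917/EI.
Slope continuity at Q: θ_0 = M_Q·2.917/EI, so M_Q = 285.3/2.917 = 97.81 kN·m (hogging).
Span PQ, ΣM about P with M_Q applied at Q: R_Q^{PQ}·5.5 = 211.3 + 97.81, so R_Q^{PQ} = 56.2 kN and R_P = 179.2 − 56.2 = 123 kN.
Span QR, ΣM about R: R_Q^{QR}·3.25 = 290.9 + 97.81, so R_Q^{QR} = 119.6 kN and R_R = 243.2 − 119.6 = 123.6 kN.
R_Q = 56.2 + 119.6 = 175.8 kN.

R_Q = 175.8 kN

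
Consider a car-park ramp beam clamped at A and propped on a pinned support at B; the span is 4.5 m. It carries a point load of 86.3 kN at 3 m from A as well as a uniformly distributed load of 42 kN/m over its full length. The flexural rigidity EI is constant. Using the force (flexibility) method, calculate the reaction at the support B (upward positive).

Release the roller at B. Primary structure: cantilever fixed at A.
Downward deflection at the released point B due to the loads:
  point load 86.3 at a = 3: Pa²(3L − a)/(6EI) = 1359/EI
  UDL 42: wL⁴/(8EI) = 2153/EI
  δ_0 = 3512/EI
Tip deflection under a unit load at B: L³/(3EI) = 30.38/EI.
Compatibility at B: δ_0 − R_B·δ_{BB} = 0, so R_B = 3512/30.38 = 115.6 kN.

R_B = 115.6 kN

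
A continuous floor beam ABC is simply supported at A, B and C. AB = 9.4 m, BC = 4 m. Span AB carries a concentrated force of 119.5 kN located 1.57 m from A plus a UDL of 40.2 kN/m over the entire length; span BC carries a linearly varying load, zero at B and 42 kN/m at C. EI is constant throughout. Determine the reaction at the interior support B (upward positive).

Take M_B as the redundant. Released structure: two simple spans AB and BC with a hinge at B.
Rotations at B on the released spans (each span's end-slope, ×1/EI):
  span AB: point load 119.5 at a = 1.57: Pab(L + a)/(6LEI) = 285.7/EI
  span AB: UDL 40.2: wL³/(24EI) = 1391/EI
  span BC: triangular load, peak 42: 7w₀L³/(360EI) = 52.27/EI
  relative rotation θ_0 = (1677 + 52.27)/EI = 1729/EI
A unit hogging moment at B produces rotation L₁/(3EI) + L₂/(3EI) = 4.467/EI.
Compatibility: M_B·(L₁+L₂)/(3EI) = θ_0, giving M_B = 387.1 kN·m (hogging).
Span AB, ΣM about A with M_B applied at B: R_B^{AB}·9.4 = 1964 + 387.1, so R_B^{AB} = 250.1 kN and R_A = 497.4 − 250.1 = 247.3 kN.
Span BC, ΣM about C: R_B^{BC}·4 = 112 + 387.1, so R_B^{BC} = 124.8 kN and R_C = 84 − 124.8 = -40.79 kN.
R_B = 250.1 + 124.8 = 374.9 kN.

R_B = 374.9 kN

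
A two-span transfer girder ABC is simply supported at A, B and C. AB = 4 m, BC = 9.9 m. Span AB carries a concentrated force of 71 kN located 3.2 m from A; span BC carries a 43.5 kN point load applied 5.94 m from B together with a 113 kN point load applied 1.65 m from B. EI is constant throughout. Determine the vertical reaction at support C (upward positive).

R_C = 28.29 kN

Insert a hinge at B; M_B is the redundant, and each span becomes simply supported.
Rotations at B on the released spans (each span's end-slope, ×1/EI):
  span AB: point load 71 at a = 3.2: Pab(L + a)/(6LEI) = 54.53/EI
  span BC: point load 43.5 at a = 5.94: Pab(L + b)/(6LEI) = 238.8/EI
  span BC: point load 113 at a = 1.65: Pab(L + b)/(6LEI) = 470/EI
  relative rotation θ_0 = (54.53 + 708.8)/EI = 763.3/EI
A unit hogging moment at B produces rotation L₁/(3EI) + L₂/(3EI) = 4.633/EI.
Compatibility: M_B·(L₁+L₂)/(3EI) = θ_0, giving M_B = 164.7 kN·m (hogging).
Span BC, ΣM about C: R_B^{BC}·9.9 = 1105 + 164.7, so R_B^{BC} = 128.2 kN and R_C = 156.5 − 128.2 = 28.29 kN.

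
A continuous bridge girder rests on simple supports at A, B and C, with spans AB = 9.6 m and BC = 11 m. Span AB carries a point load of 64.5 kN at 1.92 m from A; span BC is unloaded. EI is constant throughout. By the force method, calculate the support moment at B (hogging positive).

Release continuity at B by inserting a hinge; the redundant is the internal moment M_B. The primary structure is two simply-supported spans AB and BC.
End slopes at the hinge B, treating each span as simply supported:
  span AB: point load 64.5 at a = 1.92: Pab(L + a)/(6LEI) = 190.2/EI
  relative rotation θ_0 = (190.2 + 0)/EI = 190.2/EI
A unit hogging moment at B produces rotation L₁/(3EI) + L₂/(3EI) = 6.867/EI.
Slope continuity at B: θ_0 = M_B·6.867/EI, so M_B = 190.2/6.867 = 27.7 kN·m (hogging).

M_B = 27.7 kN·m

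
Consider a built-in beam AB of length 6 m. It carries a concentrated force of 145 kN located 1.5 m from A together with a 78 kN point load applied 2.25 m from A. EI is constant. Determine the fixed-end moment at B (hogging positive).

M_B = 81.91 kN·m

Take the two fixed-end moments M_A, M_B as redundants; the released structure is the simple span AB.
End rotations of the released simple span under the applied load (×1/EI):
  at A: point load 145 at a = 1.5: Pab(L + b)/(6LEI) = 285.5/EI
  at B: point load 145 at a = 1.5: Pab(L + a)/(6LEI) = 203.9/EI
  at A: point load 78 at a = 2.25: Pab(L + b)/(6LEI) = 178.2/EI
  at B: point load 78 at a = 2.25: Pab(L + a)/(6LEI) = 150.8/EI
  θ_A0 = 463.7/EI,  θ_B0 = 354.7/EI
Flexibility coefficients: a unit moment at one end gives L/(3EI) there and L/(6EI) at the far end, so f₁₁ = f₂₂ = 2/EI and f₁₂ = f₂₁ = 1/EI.
Compatibility — zero rotation at each built-in end:
  2 M_A + 1 M_B = 463.7
  1 M_A + 2 M_B = 354.7
Solving the pair gives M_A = 190.9 kN·m and M_B = 81.91 kN·m (hogging).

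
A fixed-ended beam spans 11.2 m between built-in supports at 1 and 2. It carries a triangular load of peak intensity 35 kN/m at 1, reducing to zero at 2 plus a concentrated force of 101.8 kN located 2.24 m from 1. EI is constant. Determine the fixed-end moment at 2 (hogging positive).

M_2 = 182.8 kN·m

Release both end moments; the primary structure is a simply-supported span 12 with redundants M_1 and M_2.
Simple-span end rotations at 1 and 2 under the given loads:
  at 1: triangular load, peak 35: w₀L³/(45EI) = 1093/EI
  at 2: triangular load, peak 35: 7w₀L³/(360EI) = 956.1/EI
  at 1: point load 101.8 at a = 2.24: Pab(L + b)/(6LEI) = 613/EI
  at 2: point load 101.8 at a = 2.24: Pab(L + a)/(6LEI) = 408.6/EI
  θ_10 = 1706/EI,  θ_20 = 1365/EI
Flexibility coefficients: a unit moment at one end gives L/(3EI) there and L/(6EI) at the far end, so f₁₁ = f₂₂ = 3.733/EI and f₁₂ = f₂₁ = 1.867/EI.
Compatibility — zero rotation at each built-in end:
  3.733 M_1 + 1.867 M_2 = 1706
  1.867 M_1 + 3.733 M_2 = 1365
Solving the pair gives M_1 = 365.5 kN·m and M_2 = 182.8 kN·m (hogging).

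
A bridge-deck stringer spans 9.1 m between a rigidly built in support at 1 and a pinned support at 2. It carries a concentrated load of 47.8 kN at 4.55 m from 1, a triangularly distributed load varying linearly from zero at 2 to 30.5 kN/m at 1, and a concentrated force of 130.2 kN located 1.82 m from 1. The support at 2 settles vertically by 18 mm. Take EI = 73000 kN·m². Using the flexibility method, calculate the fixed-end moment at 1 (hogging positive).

Release the roller at 2. Primary structure: cantilever fixed at 1.
Primary-structure tip deflection at 2 by superposition:
  point load 47.8 at a = 4.55: Pa²(3L − a)/(6EI) = 3752/EI
  triangular load, peak 30.5 at the fixed end: w₀L⁴/(30EI) = 6972/EI
  point load 130.2 at a = 1.82: Pa²(3L − a)/(6EI) = 1831/EI
  δ_0 = 12555/EI
Flexibility coefficient — unit upward force at 2: δ_{22} = L³/(3EI) = 251.2/EI.
With EI = 73000 kN·m²: δ_0 = 0.17199 m and δ_{22} = 0.003441 m/kN.
Compatibility — the beam at 2 must follow the support down by 0.018 m: δ_0 − R_2·δ_{22} = 0.018, so R_2 = (0.17199 − 0.018)/0.003441 = 44.75 kN.
Moment equilibrium about 1: M_1 = Σ(load moments about 1) − R_2·L = 875.4 − 44.75×9.1 = 468.2 kN·m.

M_1 = 468.2 kN·m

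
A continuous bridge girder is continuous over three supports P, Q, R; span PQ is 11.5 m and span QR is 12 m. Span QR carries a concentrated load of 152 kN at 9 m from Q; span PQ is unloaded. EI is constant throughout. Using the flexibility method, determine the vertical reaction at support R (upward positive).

Release continuity at Q by inserting a hinge; the redundant is the internal moment M_Q. The primary structure is two simply-supported spans PQ and QR.
Rotations at Q on the released spans (each span's end-slope, ×1/EI):
  span QR: point load 152 at a = 9: Pab(L + b)/(6LEI) = 855/EI
  relative rotation θ_0 = (0 + 855)/EI = 855/EI
A unit hogging moment at Q produces rotation L₁/(3EI) + L₂/(3EI) = 7.833/EI.
Slope continuity at Q: θ_0 = M_Q·7.833/EI, so M_Q = 855/7.833 = 109.1 kN·m (hogging).
Span QR, ΣM about R: R_Q^{QR}·12 = 456 + 109.1, so R_Q^{QR} = 47.1 kN and R_R = 152 − 47.1 = 104.9 kN.

R_R = 104.9 kN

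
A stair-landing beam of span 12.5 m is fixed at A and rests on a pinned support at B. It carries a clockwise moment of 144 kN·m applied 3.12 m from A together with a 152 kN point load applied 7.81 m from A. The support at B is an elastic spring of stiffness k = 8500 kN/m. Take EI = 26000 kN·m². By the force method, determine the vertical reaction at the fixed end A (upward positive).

R_A = 74.35 kN

Release the roller at B. Primary structure: cantilever fixed at A.
Primary-structure tip deflection at B by superposition:
  clockwise couple 144 at a = 3.12: M₀a(2L − a)/(2EI) = 4915/EI
  point load 152 at a = 7.81: Pa²(3L − a)/(6EI) = 45878/EI
  δ_0 = 50793/EI
Tip deflection under a unit load at B: L³/(3EI) = 651/EI.
With EI = 26000 kN·m²: δ_0 = 1.9536 m and δ_{BB} = 0.02504 m/kN.
Compatibility — the spring shortens by R_B/k under the reaction it provides: δ_0 − R_B·δ_{BB} = R_B/k. With 1/k = 0.000118 m/kN, R_B = δ_0 / (δ_{BB} + 1/k) = 1.9536 / (0.02504 + 0.000118) = 77.65 kN.
Vertical equilibrium: R_A = ΣP − R_B = 152 − 77.65 = 74.35 kN.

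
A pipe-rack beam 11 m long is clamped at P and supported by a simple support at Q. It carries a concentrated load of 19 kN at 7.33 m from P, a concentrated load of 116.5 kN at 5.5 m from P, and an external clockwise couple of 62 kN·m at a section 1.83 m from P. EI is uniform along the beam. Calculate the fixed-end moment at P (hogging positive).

Remove the prop at Q; the released (primary) structure is a cantilever built in at P.
Deflection at Q on the released cantilever, summing each load's contribution:
  point load 19 at a = 7.33: Pa²(3L − a)/(6EI) = 4368/EI
  point load 116.5 at a = 5.5: Pa²(3L − a)/(6EI) = 16152/EI
  clockwise couple 62 at a = 1.83: M₀a(2L − a)/(2EI) = 1144/EI
  δ_0 = 21664/EI
Flexibility coefficient — unit upward force at Q: δ_{QQ} = L³/(3EI) = 443.7/EI.
The prop prevents deflection at Q: R_Q = δ_0/δ_{QQ} = 21664/443.7 = 48.83 kN.
Moment equilibrium about P: M_P = Σ(load moments about P) − R_Q·L = 842 − 48.83×11 = 304.9 kN·m.

M_P = 304.9 kN·m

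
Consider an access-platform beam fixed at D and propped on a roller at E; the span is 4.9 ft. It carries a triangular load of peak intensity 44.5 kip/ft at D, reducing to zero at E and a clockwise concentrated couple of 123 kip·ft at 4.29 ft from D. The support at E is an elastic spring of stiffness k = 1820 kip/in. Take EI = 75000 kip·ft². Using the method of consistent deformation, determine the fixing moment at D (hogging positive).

Release the roller at E. Primary structure: cantilever fixed at D.
Downward deflection at the released point E due to the loads:
  triangular load, peak 44.5 at the fixed end: w₀L⁴/(30EI) = 855.1/EI
  clockwise couple 123 at a = 4.29: M₀a(2L − a)/(2EI) = 1454/EI
  δ_0 = 2309/EI
Flexibility coefficient — unit upward force at E: δ_{EE} = L³/(3EI) = 39.22/EI.
With EI = 75000 kip·ft²: δ_0 = 0.030785 ft and δ_{EE} = 0.000523 ft/kip.
Compatibility — the spring shortens by R_E/k under the reaction it provides: δ_0 − R_E·δ_{EE} = R_E/k. With 1/k = 1/(1820×12) ft/kip = 0.000046 ft/kip, R_E = δ_0 / (δ_{EE} + 1/k) = 0.030785 / (0.000523 + 0.000046) = 54.13 kip.
Moment equilibrium about D: M_D = Σ(load moments about D) − R_E·L = 301.1 − 54.13×4.9 = 35.82 kip·ft.

M_D = 35.82 kip·ft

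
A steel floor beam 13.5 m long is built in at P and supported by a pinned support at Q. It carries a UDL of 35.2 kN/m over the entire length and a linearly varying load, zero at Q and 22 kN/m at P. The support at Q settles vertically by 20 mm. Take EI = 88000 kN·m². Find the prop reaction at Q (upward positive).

R_Q = 205.8 kN

Remove the prop at Q; the released (primary) structure is a cantilever built in at P.
Deflection at Q on the released cantilever, summing each load's contribution:
  UDL 35.2: wL⁴/(8EI) = 146146/EI
  triangular load, peak 22 at the fixed end: w₀L⁴/(30EI) = 24358/EI
  δ_0 = 170504/EI
Flexibility coefficient — unit upward force at Q: δ_{QQ} = L³/(3EI) = 820.1/EI.
With EI = 88000 kN·m²: δ_0 = 1.9375 m and δ_{QQ} = 0.00932 m/kN.
Compatibility — the beam at Q must follow the support down by 0.02 m: δ_0 − R_Q·δ_{QQ} = 0.02, so R_Q = (1.9375 − 0.02)/0.00932 = 205.8 kN.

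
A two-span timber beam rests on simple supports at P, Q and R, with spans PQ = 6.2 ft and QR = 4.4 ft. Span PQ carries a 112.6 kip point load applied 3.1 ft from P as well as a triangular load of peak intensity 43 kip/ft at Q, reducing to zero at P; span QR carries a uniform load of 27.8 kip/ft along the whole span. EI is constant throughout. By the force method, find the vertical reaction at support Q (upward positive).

Take M_Q as the redundant. Released structure: two simple spans PQ and QR with a hinge at Q.
End slopes at the hinge Q, treating each span as simply supported:
  span PQ: point load 112.6 at a = 3.1: Pab(L + a)/(6LEI) = 270.5/EI
  span PQ: triangular load, peak 43: w₀L³/(45EI) = 227.7/EI
  span QR: UDL 27.8: wL³/(24EI) = 98.67/EI
  relative rotation θ_0 = (498.3 + 98.67)/EI = 596.9/EI
A unit hogging moment at Q produces rotation L₁/(3EI) + L₂/(3EI) = 3.533/EI.
Slope continuity at Q: θ_0 = M_Q·3.533/EI, so M_Q = 596.9/3.533 = 168.9 kip·ft (hogging).
Span PQ, ΣM about P with M_Q applied at Q: R_Q^{PQ}·6.2 = 900 + 168.9, so R_Q^{PQ} = 172.4 kip and R_P = 245.9 − 172.4 = 73.48 kip.
Span QR, ΣM about R: R_Q^{QR}·4.4 = 269.1 + 168.9, so R_Q^{QR} = 99.56 kip and R_R = 122.3 − 99.56 = 22.76 kip.
R_Q = 172.4 + 99.56 = 272 kip.

R_Q = 272 kip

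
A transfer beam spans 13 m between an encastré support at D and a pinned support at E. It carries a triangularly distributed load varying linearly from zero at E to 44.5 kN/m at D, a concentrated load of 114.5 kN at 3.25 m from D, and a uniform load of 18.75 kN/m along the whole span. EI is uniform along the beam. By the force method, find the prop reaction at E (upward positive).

Choose R_E as the redundant. The primary structure is the cantilever fixed at D.
Primary-structure tip deflection at E by superposition:
  triangular load, peak 44.5 at the fixed end: w₀L⁴/(30EI) = 42365/EI
  point load 114.5 at a = 3.25: Pa²(3L − a)/(6EI) = 7206/EI
  UDL 18.75: wL⁴/(8EI) = 66940/EI
  δ_0 = 116511/EI
Flexibility coefficient — unit upward force at E: δ_{EE} = L³/(3EI) = 732.3/EI.
The prop prevents deflection at E: R_E = δ_0/δ_{EE} = 116511/732.3 = 159.1 kN.

R_E = 159.1 kN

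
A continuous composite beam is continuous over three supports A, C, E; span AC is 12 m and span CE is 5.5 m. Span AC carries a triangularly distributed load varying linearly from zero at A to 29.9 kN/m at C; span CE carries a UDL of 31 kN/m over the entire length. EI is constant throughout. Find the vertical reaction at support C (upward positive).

R_C = 266.8 kN

Release continuity at C by inserting a hinge; the redundant is the internal moment M_C. The primary structure is two simply-supported spans AC and CE.
Discontinuity in slope at C on the released structure — sum the simple-span end rotations:
  span AC: triangular load, peak 29.9: w₀L³/(45EI) = 1148/EI
  span CE: UDL 31: wL³/(24EI) = 214.9/EI
  relative rotation θ_0 = (1148 + 214.9)/EI = 1363/EI
A unit hogging moment at C produces rotation L₁/(3EI) + L₂/(3EI) = 5.833/EI.
Slope continuity at C: θ_0 = M_C·5.833/EI, so M_C = 1363/5.833 = 233.7 kN·m (hogging).
Span AC, ΣM about A with M_C applied at C: R_C^{AC}·12 = 1435 + 233.7, so R_C^{AC} = 139.1 kN and R_A = 179.4 − 139.1 = 40.33 kN.
Span CE, ΣM about E: R_C^{CE}·5.5 = 468.9 + 233.7, so R_C^{CE} = 127.7 kN and R_E = 170.5 − 127.7 = 42.76 kN.
R_C = 139.1 + 127.7 = 266.8 kN.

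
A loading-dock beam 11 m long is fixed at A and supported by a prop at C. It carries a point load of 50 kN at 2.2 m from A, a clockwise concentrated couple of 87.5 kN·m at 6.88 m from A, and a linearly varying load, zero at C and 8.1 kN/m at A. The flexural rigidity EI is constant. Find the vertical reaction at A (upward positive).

Choose R_C as the redundant. The primary structure is the cantilever fixed at A.
Primary-structure tip deflection at C by superposition:
  point load 50 at a = 2.2: Pa²(3L − a)/(6EI) = 1242/EI
  clockwise couple 87.5 at a = 6.88: M₀a(2L − a)/(2EI) = 4551/EI
  triangular load, peak 8.1 at the fixed end: w₀L⁴/(30EI) = 3953/EI
  δ_0 = 9746/EI
Flexibility coefficient — unit upward force at C: δ_{CC} = L³/(3EI) = 443.7/EI.
The prop prevents deflection at C: R_C = δ_0/δ_{CC} = 9746/443.7 = 21.97 kN.
Vertical equilibrium: R_A = ΣP − R_C = 94.55 − 21.97 = 72.58 kN.

R_A = 72.58 kN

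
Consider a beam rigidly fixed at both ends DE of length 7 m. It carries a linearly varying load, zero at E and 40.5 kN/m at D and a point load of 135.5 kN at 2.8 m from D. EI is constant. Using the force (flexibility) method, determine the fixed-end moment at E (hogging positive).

M_E = 157.2 kN·m

Release both end moments; the primary structure is a simply-supported span DE with redundants M_D and M_E.
On the primary (simply-supported) span, the end slopes from the loading are:
  at D: triangular load, peak 40.5: w₀L³/(45EI) = 308.7/EI
  at E: triangular load, peak 40.5: 7w₀L³/(360EI) = 270.1/EI
  at D: point load 135.5 at a = 2.8: Pab(L + b)/(6LEI) = 424.9/EI
  at E: point load 135.5 at a = 2.8: Pab(L + a)/(6LEI) = 371.8/EI
  θ_D0 = 733.6/EI,  θ_E0 = 641.9/EI
Flexibility coefficients: a unit moment at one end gives L/(3EI) there and L/(6EI) at the far end, so f₁₁ = f₂₂ = 2.333/EI and f₁₂ = f₂₁ = 1.167/EI.
Compatibility — zero rotation at each built-in end:
  2.333 M_D + 1.167 M_E = 733.6
  1.167 M_D + 2.333 M_E = 641.9
Solving the pair gives M_D = 235.8 kN·m and M_E = 157.2 kN·m (hogging).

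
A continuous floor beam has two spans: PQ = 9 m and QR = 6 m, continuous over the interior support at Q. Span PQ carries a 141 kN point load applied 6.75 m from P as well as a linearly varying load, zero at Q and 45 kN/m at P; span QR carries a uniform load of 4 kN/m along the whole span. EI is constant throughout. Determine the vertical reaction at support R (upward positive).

R_R = -31.28 kN

Release continuity at Q by inserting a hinge; the redundant is the internal moment M_Q. The primary structure is two simply-supported spans PQ and QR.
Rotations at Q on the released spans (each span's end-slope, ×1/EI):
  span PQ: point load 141 at a = 6.75: Pab(L + a)/(6LEI) = 624.6/EI
  span PQ: triangular load, peak 45: 7w₀L³/(360EI) = 637.9/EI
  span QR: UDL 4: wL³/(24EI) = 36/EI
  relative rotation θ_0 = (1262 + 36)/EI = 1298/EI
A unit hogging moment at Q produces rotation L₁/(3EI) + L₂/(3EI) = 5/EI.
Slope continuity at Q: θ_0 = M_Q·5/EI, so M_Q = 1298/5 = 259.7 kN·m (hogging).
Span QR, ΣM about R: R_Q^{QR}·6 = 72 + 259.7, so R_Q^{QR} = 55.28 kN and R_R = 24 − 55.28 = -31.28 kN.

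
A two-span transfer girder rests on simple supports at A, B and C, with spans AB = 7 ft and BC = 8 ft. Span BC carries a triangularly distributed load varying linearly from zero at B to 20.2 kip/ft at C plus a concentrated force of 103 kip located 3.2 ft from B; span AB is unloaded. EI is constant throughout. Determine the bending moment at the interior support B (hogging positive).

Release continuity at B by inserting a hinge; the redundant is the internal moment M_B. The primary structure is two simply-supported spans AB and BC.
Discontinuity in slope at B on the released structure — sum the simple-span end rotations:
  span BC: triangular load, peak 20.2: 7w₀L³/(360EI) = 201.1/EI
  span BC: point load 103 at a = 3.2: Pab(L + b)/(6LEI) = 421.9/EI
  relative rotation θ_0 = (0 + 623)/EI = 623/EI
A unit hogging moment at B produces rotation L₁/(3EI) + L₂/(3EI) = 5/EI.
Slope continuity at B: θ_0 = M_B·5/EI, so M_B = 623/5 = 124.6 kip·ft (hogging).

M_B = 124.6 kip·ft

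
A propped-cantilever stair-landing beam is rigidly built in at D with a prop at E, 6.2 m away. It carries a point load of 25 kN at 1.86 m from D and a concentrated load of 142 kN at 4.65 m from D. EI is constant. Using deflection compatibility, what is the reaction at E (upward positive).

R_E = 92.9 kN

Remove the prop at E; the released (primary) structure is a cantilever built in at D.
Free-end deflection of the primary structure under the applied loading (downward +):
  point load 25 at a = 1.86: Pa²(3L − a)/(6EI) = 241.3/EI
  point load 142 at a = 4.65: Pa²(3L − a)/(6EI) = 7139/EI
  δ_0 = 7380/EI
Tip deflection under a unit load at E: L³/(3EI) = 79.44/EI.
Compatibility at E: δ_0 − R_E·δ_{EE} = 0, so R_E = 7380/79.44 = 92.9 kN.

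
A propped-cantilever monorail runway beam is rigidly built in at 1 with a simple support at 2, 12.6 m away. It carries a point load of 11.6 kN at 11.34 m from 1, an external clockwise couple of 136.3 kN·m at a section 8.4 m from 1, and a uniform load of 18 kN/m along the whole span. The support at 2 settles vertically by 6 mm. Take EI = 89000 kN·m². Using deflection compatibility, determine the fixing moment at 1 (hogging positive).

M_1 = 329.1 kN·m

Remove the prop at 2; the released (primary) structure is a cantilever built in at 1.
Primary-structure tip deflection at 2 by superposition:
  point load 11.6 at a = 11.34: Pa²(3L − a)/(6EI) = 6578/EI
  clockwise couple 136.3 at a = 8.4: M₀a(2L − a)/(2EI) = 9617/EI
  UDL 18: wL⁴/(8EI) = 56711/EI
  δ_0 = 72906/EI
Tip deflection under a unit load at 2: L³/(3EI) = 666.8/EI.
With EI = 89000 kN·m²: δ_0 = 0.81917 m and δ_{22} = 0.007492 m/kN.
Compatibility — the beam at 2 must follow the support down by 0.006 m: δ_0 − R_2·δ_{22} = 0.006, so R_2 = (0.81917 − 0.006)/0.007492 = 108.5 kN.
Moment equilibrium about 1: M_1 = Σ(load moments about 1) − R_2·L = 1697 − 108.5×12.6 = 329.1 kN·m.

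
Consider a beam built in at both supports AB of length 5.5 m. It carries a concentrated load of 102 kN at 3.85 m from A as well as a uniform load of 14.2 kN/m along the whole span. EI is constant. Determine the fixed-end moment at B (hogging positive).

Release both end moments; the primary structure is a simply-supported span AB with redundants M_A and M_B.
On the primary (simply-supported) span, the end slopes from the loading are:
  at A: point load 102 at a = 3.85: Pab(L + b)/(6LEI) = 140.4/EI
  at B: point load 102 at a = 3.85: Pab(L + a)/(6LEI) = 183.6/EI
  at A: UDL 14.2: wL³/(24EI) = 98.44/EI
  at B: UDL 14.2: wL³/(24EI) = 98.44/EI
  θ_A0 = 238.8/EI,  θ_B0 = 282/EI
Flexibility coefficients: a unit moment at one end gives L/(3EI) there and L/(6EI) at the far end, so f₁₁ = f₂₂ = 1.833/EI and f₁₂ = f₂₁ = 0.9167/EI.
Compatibility — zero rotation at each built-in end:
  1.833 M_A + 0.9167 M_B = 238.8
  0.9167 M_A + 1.833 M_B = 282
Solving the pair gives M_A = 71.14 kN·m and M_B = 118.3 kN·m (hogging).

M_B = 118.3 kN·m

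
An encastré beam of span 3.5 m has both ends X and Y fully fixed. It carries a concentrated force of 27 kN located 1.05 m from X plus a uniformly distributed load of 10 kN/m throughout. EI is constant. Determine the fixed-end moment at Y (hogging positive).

Take the two fixed-end moments M_X, M_Y as redundants; the released structure is the simple span XY.
End rotations of the released simple span under the applied load (×1/EI):
  at X: point load 27 at a = 1.05: Pab(L + b)/(6LEI) = 19.68/EI
  at Y: point load 27 at a = 1.05: Pab(L + a)/(6LEI) = 15.05/EI
  at X: UDL 10: wL³/(24EI) = 17.86/EI
  at Y: UDL 10: wL³/(24EI) = 17.86/EI
  θ_X0 = 37.54/EI,  θ_Y0 = 32.91/EI
Flexibility coefficients: a unit moment at one end gives L/(3EI) there and L/(6EI) at the far end, so f₁₁ = f₂₂ = 1.167/EI and f₁₂ = f₂₁ = 0.5833/EI.
Compatibility — zero rotation at each built-in end:
  1.167 M_X + 0.5833 M_Y = 37.54
  0.5833 M_X + 1.167 M_Y = 32.91
Solving the pair gives M_X = 24.1 kN·m and M_Y = 16.16 kN·m (hogging).

M_Y = 16.16 kN·m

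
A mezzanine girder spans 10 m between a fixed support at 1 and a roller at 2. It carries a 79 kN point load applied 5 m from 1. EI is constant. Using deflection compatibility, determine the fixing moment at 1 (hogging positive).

M_1 = 148.1 kN·m

Remove the prop at 2; the released (primary) structure is a cantilever built in at 1.
Deflection at 2 on the released cantilever, summing each load's contribution:
  point load 79 at a = 5: Pa²(3L − a)/(6EI) = 8229/EI
Tip deflection under a unit load at 2: L³/(3EI) = 333.3/EI.
The prop prevents deflection at 2: R_2 = δ_0/δ_{22} = 8229/333.3 = 24.69 kN.
Moment equilibrium about 1: M_1 = Σ(load moments about 1) − R_2·L = 395 − 24.69×10 = 148.1 kN·m.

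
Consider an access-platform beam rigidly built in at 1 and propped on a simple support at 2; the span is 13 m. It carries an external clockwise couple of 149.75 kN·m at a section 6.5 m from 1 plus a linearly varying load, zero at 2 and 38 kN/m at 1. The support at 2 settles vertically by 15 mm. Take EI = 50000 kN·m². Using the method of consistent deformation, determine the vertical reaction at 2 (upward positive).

R_2 = 61.34 kN

Remove the prop at 2; the released (primary) structure is a cantilever built in at 1.
Deflection at 2 on the released cantilever, summing each load's contribution:
  clockwise couple 149.75 at a = 6.5: M₀a(2L − a)/(2EI) = 9490/EI
  triangular load, peak 38 at the fixed end: w₀L⁴/(30EI) = 36177/EI
  δ_0 = 45668/EI
Flexibility coefficient — unit upward force at 2: δ_{22} = L³/(3EI) = 732.3/EI.
With EI = 50000 kN·m²: δ_0 = 0.91335 m and δ_{22} = 0.014647 m/kN.
Compatibility — the beam at 2 must follow the support down by 0.015 m: δ_0 − R_2·δ_{22} = 0.015, so R_2 = (0.91335 − 0.015)/0.014647 = 61.34 kN.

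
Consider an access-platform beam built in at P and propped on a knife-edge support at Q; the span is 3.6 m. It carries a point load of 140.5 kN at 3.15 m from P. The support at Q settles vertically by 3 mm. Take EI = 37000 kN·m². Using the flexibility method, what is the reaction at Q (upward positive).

Release the roller at Q. Primary structure: cantilever fixed at P.
Downward deflection at the released point Q due to the loads:
  point load 140.5 at a = 3.15: Pa²(3L − a)/(6EI) = 1777/EI
Tip deflection under a unit load at Q: L³/(3EI) = 15.55/EI.
With EI = 37000 kN·m²: δ_0 = 0.04804 m and δ_{QQ} = 0.00042 m/kN.
Compatibility — the beam at Q must follow the support down by 0.003 m: δ_0 − R_Q·δ_{QQ} = 0.003, so R_Q = (0.04804 − 0.003)/0.00042 = 107.2 kN.

R_Q = 107.2 kN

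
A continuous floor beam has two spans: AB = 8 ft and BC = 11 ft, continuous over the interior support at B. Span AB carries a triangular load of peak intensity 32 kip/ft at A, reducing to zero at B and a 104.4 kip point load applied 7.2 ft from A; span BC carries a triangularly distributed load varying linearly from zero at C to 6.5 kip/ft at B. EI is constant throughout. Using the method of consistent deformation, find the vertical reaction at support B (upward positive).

R_B = 184.4 kip

Insert a hinge at B; M_B is the redundant, and each span becomes simply supported.
End slopes at the hinge B, treating each span as simply supported:
  span AB: triangular load, peak 32: 7w₀L³/(360EI) = 318.6/EI
  span AB: point load 104.4 at a = 7.2: Pab(L + a)/(6LEI) = 190.4/EI
  span BC: triangular load, peak 6.5: w₀L³/(45EI) = 192.3/EI
  relative rotation θ_0 = (509 + 192.3)/EI = 701.3/EI
A unit hogging moment at B produces rotation L₁/(3EI) + L₂/(3EI) = 6.333/EI.
Slope continuity at B: θ_0 = M_B·6.333/EI, so M_B = 701.3/6.333 = 110.7 kip·ft (hogging).
Span AB, ΣM about A with M_B applied at B: R_B^{AB}·8 = 1093 + 110.7, so R_B^{AB} = 150.5 kip and R_A = 232.4 − 150.5 = 81.93 kip.
Span BC, ΣM about C: R_B^{BC}·11 = 262.2 + 110.7, so R_B^{BC} = 33.9 kip and R_C = 35.75 − 33.9 = 1.851 kip.
R_B = 150.5 + 33.9 = 184.4 kip.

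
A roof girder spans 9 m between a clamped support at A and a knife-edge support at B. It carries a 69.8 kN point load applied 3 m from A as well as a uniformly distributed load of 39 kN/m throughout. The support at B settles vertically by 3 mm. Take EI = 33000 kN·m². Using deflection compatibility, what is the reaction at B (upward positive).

Remove the prop at B; the released (primary) structure is a cantilever built in at A.
Free-end deflection of the primary structure under the applied loading (downward +):
  point load 69.8 at a = 3: Pa²(3L − a)/(6EI) = 2513/EI
  UDL 39: wL⁴/(8EI) = 31985/EI
  δ_0 = 34498/EI
Flexibility coefficient — unit upward force at B: δ_{BB} = L³/(3EI) = 243/EI.
With EI = 33000 kN·m²: δ_0 = 1.0454 m and δ_{BB} = 0.007364 m/kN.
Compatibility — the beam at B must follow the support down by 0.003 m: δ_0 − R_B·δ_{BB} = 0.003, so R_B = (1.0454 − 0.003)/0.007364 = 141.6 kN.

R_B = 141.6 kN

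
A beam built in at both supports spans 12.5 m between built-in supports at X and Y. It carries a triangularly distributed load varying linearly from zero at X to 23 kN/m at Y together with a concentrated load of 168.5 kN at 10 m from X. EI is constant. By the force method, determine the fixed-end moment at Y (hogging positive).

Release both end moments; the primary structure is a simply-supported span XY with redundants M_X and M_Y.
Simple-span end rotations at X and Y under the given loads:
  at X: triangular load, peak 23: 7w₀L³/(360EI) = 873.5/EI
  at Y: triangular load, peak 23: w₀L³/(45EI) = 998.3/EI
  at X: point load 168.5 at a = 10: Pab(L + b)/(6LEI) = 842.5/EI
  at Y: point load 168.5 at a = 10: Pab(L + a)/(6LEI) = 1264/EI
  θ_X0 = 1716/EI,  θ_Y0 = 2262/EI
Flexibility coefficients: a unit moment at one end gives L/(3EI) there and L/(6EI) at the far end, so f₁₁ = f₂₂ = 4.167/EI and f₁₂ = f₂₁ = 2.083/EI.
Compatibility — zero rotation at each built-in end:
  4.167 M_X + 2.083 M_Y = 1716
  2.083 M_X + 4.167 M_Y = 2262
Solving the pair gives M_X = 187.2 kN·m and M_Y = 449.3 kN·m (hogging).

M_Y = 449.3 kN·m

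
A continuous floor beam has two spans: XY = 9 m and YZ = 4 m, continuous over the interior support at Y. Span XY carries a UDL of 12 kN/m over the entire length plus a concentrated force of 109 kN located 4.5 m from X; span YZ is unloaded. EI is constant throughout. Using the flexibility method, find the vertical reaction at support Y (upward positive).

Take M_Y as the redundant. Released structure: two simple spans XY and YZ with a hinge at Y.
Rotations at Y on the released spans (each span's end-slope, ×1/EI):
  span XY: UDL 12: wL³/(24EI) = 364.5/EI
  span XY: point load 109 at a = 4.5: Pab(L + a)/(6LEI) = 551.8/EI
  relative rotation θ_0 = (916.3 + 0)/EI = 916.3/EI
A unit hogging moment at Y produces rotation L₁/(3EI) + L₂/(3EI) = 4.333/EI.
Compatibility: M_Y·(L₁+L₂)/(3EI) = θ_0, giving M_Y = 211.5 kN·m (hogging).
Span XY, ΣM about X with M_Y applied at Y: R_Y^{XY}·9 = 976.5 + 211.5, so R_Y^{XY} = 132 kN and R_X = 217 − 132 = 85 kN.
Span YZ, ΣM about Z: R_Y^{YZ}·4 = 0 + 211.5, so R_Y^{YZ} = 52.86 kN and R_Z = 0 − 52.86 = -52.86 kN.
R_Y = 132 + 52.86 = 184.9 kN.

R_Y = 184.9 kN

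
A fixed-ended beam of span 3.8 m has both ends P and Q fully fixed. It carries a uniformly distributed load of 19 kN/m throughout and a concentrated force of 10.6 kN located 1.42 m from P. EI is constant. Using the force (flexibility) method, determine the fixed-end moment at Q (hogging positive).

Release both end moments; the primary structure is a simply-supported span PQ with redundants M_P and M_Q.
On the primary (simply-supported) span, the end slopes from the loading are:
  at P: UDL 19: wL³/(24EI) = 43.44/EI
  at Q: UDL 19: wL³/(24EI) = 43.44/EI
  at P: point load 10.6 at a = 1.42: Pab(L + b)/(6LEI) = 9.71/EI
  at Q: point load 10.6 at a = 1.42: Pab(L + a)/(6LEI) = 8.202/EI
  θ_P0 = 53.15/EI,  θ_Q0 = 51.64/EI
Flexibility coefficients: a unit moment at one end gives L/(3EI) there and L/(6EI) at the far end, so f₁₁ = f₂₂ = 1.267/EI and f₁₂ = f₂₁ = 0.6333/EI.
Compatibility — zero rotation at each built-in end:
  1.267 M_P + 0.6333 M_Q = 53.15
  0.6333 M_P + 1.267 M_Q = 51.64
Solving the pair gives M_P = 28.77 kN·m and M_Q = 26.39 kN·m (hogging).

M_Q = 26.39 kN·m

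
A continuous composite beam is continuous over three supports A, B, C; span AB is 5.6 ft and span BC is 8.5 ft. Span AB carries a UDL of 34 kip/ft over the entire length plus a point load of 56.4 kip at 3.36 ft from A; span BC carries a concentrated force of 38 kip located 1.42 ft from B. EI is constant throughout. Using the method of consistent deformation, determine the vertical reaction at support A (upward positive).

R_A = 99.57 kip

Release continuity at B by inserting a hinge; the redundant is the internal moment M_B. The primary structure is two simply-supported spans AB and BC.
Rotations at B on the released spans (each span's end-slope, ×1/EI):
  span AB: UDL 34: wL³/(24EI) = 248.8/EI
  span AB: point load 56.4 at a = 3.36: Pab(L + a)/(6LEI) = 113.2/EI
  span BC: point load 38 at a = 1.42: Pab(L + b)/(6LEI) = 116.7/EI
  relative rotation θ_0 = (362 + 116.7)/EI = 478.7/EI
A unit hogging moment at B produces rotation L₁/(3EI) + L₂/(3EI) = 4.7/EI.
Compatibility: M_B·(L₁+L₂)/(3EI) = θ_0, giving M_B = 101.8 kip·ft (hogging).
Span AB, ΣM about A with M_B applied at B: R_B^{AB}·5.6 = 722.6 + 101.8, so R_B^{AB} = 147.2 kip and R_A = 246.8 − 147.2 = 99.57 kip.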